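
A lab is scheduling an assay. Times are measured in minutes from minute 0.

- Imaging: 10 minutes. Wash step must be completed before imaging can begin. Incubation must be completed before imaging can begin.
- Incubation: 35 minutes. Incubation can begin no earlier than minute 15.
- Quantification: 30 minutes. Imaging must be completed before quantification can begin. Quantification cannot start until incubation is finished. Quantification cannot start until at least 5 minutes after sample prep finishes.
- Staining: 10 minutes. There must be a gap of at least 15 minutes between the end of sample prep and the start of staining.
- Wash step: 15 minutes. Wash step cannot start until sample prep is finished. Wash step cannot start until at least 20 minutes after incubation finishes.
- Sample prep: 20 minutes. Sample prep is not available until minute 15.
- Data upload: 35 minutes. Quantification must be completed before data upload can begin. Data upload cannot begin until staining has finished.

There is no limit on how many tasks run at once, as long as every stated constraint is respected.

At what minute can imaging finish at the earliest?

Incubation cannot begin until its own release at minute 15. It runs from minute 15 to 15 + 35 = minute 50.
Sample prep waits on its own release at minute 15, so it starts at minute 15 and finishes at 15 + 20 = minute 35.
Wash step has to wait for sample prep (finishes minute 35); incubation (finishes minute 50, plus 20-minute gap → minute 70). The latest of these is minute 70, so wash step runs minute 70 to 70 + 15 = minute 85.
Imaging has to wait for wash step (finishes minute 85); incubation (finishes minute 50). The latest of these is minute 85, so imaging runs minute 85 to 85 + 10 = minute 95.

95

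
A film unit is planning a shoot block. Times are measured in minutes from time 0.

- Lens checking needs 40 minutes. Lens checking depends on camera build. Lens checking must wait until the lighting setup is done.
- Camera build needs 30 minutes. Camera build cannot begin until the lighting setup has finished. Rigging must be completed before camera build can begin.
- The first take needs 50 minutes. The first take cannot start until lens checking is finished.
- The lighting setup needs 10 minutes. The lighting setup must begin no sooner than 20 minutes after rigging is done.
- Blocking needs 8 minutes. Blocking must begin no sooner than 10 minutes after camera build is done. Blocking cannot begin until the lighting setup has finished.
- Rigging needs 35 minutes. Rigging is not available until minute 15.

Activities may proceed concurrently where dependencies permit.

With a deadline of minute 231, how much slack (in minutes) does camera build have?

31

Rigging waits on its own release at minute 15, so it starts at minute 15 and finishes at 15 + 35 = minute 50.
The lighting setup cannot begin until rigging (finishes minute 50, plus 20-minute gap → minute 70). It runs from minute 70 to 70 + 10 = minute 80.
Camera build has to wait for the lighting setup (finishes minute 80); rigging (finishes minute 50). The latest of these is minute 80, so camera build runs minute 80 to 80 + 30 = minute 110.

Working backward from the deadline:
The first take has no dependents, so it just needs to finish by minute 231. Starting by 231 − 50 = minute 181 achieves that.
Lens checking feeds into the first take (must start by minute 181); so lens checking must finish by minute 181 and therefore start by minute 141.
To finish by minute 231, blocking (duration 8) must start no later than minute 223.
Camera build must finish in time for lens checking (must start by minute 141); blocking (must start by minute 223, minus 10-minute gap → minute 213). The tightest is minute 141, so camera build must start by 141 − 30 = minute 111.
So camera build can start as early as minute 80 and as late as minute 111, giving 111 − 80 = 31 minutes of slack.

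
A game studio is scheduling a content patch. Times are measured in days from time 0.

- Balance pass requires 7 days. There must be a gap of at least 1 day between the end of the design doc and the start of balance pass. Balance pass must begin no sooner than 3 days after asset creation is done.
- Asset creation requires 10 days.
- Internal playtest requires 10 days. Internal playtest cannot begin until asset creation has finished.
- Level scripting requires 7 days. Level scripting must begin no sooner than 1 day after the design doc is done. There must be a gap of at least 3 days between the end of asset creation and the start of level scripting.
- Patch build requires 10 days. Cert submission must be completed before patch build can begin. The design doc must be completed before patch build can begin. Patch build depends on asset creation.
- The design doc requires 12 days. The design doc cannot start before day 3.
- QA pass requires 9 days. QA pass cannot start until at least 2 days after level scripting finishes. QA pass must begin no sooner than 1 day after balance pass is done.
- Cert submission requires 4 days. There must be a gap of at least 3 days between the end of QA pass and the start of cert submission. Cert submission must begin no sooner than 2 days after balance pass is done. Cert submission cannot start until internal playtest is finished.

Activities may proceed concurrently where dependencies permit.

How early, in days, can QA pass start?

25

Asset creation can start immediately at day 0; it finishes at day 10.
After its own release at day 3, the design doc can start at day 3 and finishes at day 15.
Balance pass needs all of the design doc (finishes day 15, plus 1-day gap → day 16); asset creation (finishes day 10, plus 3-day gap → day 13). That puts its earliest start at day 16; it finishes at 16 + 7 = day 23.
Level scripting has to wait for the design doc (finishes day 15, plus 1-day gap → day 16); asset creation (finishes day 10, plus 3-day gap → day 13). The latest of these is day 16, so level scripting runs day 16 to 16 + 7 = day 23.
QA pass waits on level scripting (finishes day 23, plus 2-day gap → day 25); balance pass (finishes day 23, plus 1-day gap → day 24). The latest of these is day 25, which is the earliest QA pass can start.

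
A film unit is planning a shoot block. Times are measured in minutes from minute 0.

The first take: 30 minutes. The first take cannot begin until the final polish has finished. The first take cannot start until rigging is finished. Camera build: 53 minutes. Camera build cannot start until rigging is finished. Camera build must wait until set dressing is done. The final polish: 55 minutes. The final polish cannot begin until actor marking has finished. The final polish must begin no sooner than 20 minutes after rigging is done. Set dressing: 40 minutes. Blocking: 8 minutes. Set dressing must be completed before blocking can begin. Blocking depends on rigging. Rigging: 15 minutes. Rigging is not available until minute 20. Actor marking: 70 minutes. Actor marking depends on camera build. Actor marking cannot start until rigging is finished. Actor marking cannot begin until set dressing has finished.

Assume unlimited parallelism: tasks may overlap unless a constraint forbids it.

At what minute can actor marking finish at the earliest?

163

Set dressing can start immediately at minute 0; it finishes at minute 40.
Rigging waits on its own release at minute 20, so it starts at minute 20 and finishes at 20 + 15 = minute 35.
Camera build has to wait for rigging (finishes minute 35); set dressing (finishes minute 40). The latest of these is minute 40, so camera build runs minute 40 to 40 + 53 = minute 93.
Actor marking has to wait for camera build (finishes minute 93); rigging (finishes minute 35); set dressing (finishes minute 40). The latest of these is minute 93, so actor marking runs minute 93 to 93 + 70 = minute 163.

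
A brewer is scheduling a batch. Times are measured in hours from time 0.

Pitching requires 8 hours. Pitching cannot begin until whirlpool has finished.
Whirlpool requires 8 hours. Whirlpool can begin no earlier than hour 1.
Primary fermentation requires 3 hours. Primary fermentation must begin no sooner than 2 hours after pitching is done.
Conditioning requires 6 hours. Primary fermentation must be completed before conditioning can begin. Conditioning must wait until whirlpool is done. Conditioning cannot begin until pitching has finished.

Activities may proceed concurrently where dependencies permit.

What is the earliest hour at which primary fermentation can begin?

Whirlpool waits on its own release at hour 1, so it starts at hour 1 and finishes at 1 + 8 = hour 9.
Pitching cannot begin until whirlpool (finishes hour 9). It runs from hour 9 to 9 + 8 = hour 17.
Primary fermentation waits on pitching (finishes hour 17, plus 2-hour gap → hour 19), so the earliest it can start is hour 19.

19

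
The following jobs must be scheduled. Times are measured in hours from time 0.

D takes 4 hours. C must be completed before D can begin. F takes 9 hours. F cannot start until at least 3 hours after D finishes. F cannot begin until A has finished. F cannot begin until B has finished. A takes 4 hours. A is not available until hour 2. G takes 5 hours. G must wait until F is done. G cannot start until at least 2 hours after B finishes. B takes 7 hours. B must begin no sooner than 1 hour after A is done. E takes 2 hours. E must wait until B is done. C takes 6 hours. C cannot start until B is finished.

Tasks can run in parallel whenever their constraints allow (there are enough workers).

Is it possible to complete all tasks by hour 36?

No

A waits on its own release at hour 2, so it starts at hour 2 and finishes at 2 + 4 = hour 6.
B waits on A (finishes hour 6, plus 1-hour gap → hour 7), so it starts at hour 7 and finishes at 7 + 7 = hour 14.
After B (finishes hour 14), E can start at hour 14 and finishes at hour 16.
C cannot begin until B (finishes hour 14). It runs from hour 14 to 14 + 6 = hour 20.
After C (finishes hour 20), D can start at hour 20 and finishes at hour 24.
F cannot start until D (finishes hour 24, plus 3-hour gap → hour 27); A (finishes hour 6); B (finishes hour 14). The controlling bound is hour 27, so F finishes at 27 + 9 = hour 36.
G needs all of F (finishes hour 36); B (finishes hour 14, plus 2-hour gap → hour 16). That puts its earliest start at hour 36; it finishes at 36 + 5 = hour 41.
The earliest everything can be done is hour 41, which is after the deadline of 36, so it is not possible.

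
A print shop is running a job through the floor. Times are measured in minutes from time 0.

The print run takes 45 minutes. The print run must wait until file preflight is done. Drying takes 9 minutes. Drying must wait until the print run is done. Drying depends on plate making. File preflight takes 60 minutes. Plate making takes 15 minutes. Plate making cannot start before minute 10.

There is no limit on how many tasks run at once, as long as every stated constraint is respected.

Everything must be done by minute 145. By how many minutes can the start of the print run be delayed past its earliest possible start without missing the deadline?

File preflight has no prerequisites, so it starts at minute 0 and finishes at minute 60.
The print run cannot begin until file preflight (finishes minute 60). It runs from minute 60 to 60 + 45 = minute 105.

Working backward from the deadline:
To finish by minute 145, drying (duration 9) must start no later than minute 136.
The print run must finish before drying (must start by minute 136). With a 45-minute duration, the print run must start by 136 − 45 = minute 91.
So the print run can start as early as minute 60 and as late as minute 91, giving 91 − 60 = 31 minutes of slack.

31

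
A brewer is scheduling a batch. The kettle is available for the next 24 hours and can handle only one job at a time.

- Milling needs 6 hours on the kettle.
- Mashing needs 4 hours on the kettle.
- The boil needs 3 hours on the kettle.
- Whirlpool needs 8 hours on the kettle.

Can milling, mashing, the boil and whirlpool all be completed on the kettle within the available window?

Running back to back, the jobs need 6 + 4 + 3 + 8 = 21 hours on the kettle.
Since 21 ≤ 24, they fit within the window.

Yes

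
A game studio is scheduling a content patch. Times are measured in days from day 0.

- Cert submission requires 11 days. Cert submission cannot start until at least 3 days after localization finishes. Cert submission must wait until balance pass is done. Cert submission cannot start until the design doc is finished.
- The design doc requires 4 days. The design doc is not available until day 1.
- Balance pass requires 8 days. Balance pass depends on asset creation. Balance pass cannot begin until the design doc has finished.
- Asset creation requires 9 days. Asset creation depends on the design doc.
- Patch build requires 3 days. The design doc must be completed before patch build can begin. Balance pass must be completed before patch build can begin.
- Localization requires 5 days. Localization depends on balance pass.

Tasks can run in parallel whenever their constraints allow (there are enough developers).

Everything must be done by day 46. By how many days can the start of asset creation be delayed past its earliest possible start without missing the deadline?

After its own release at day 1, the design doc can start at day 1 and finishes at day 5.
Asset creation waits on the design doc (finishes day 5), so it starts at day 5 and finishes at 5 + 9 = day 14.

Working backward from the deadline:
Cert submission must finish by day 46; it takes 11 days, so it must start by 46 − 11 = day 35.
Localization has to be done before cert submission (must start by day 35, minus 3-day gap → day 32). That means finishing by day 32, i.e. starting by 32 − 5 = day 27.
Patch build must finish by day 46; it takes 3 days, so it must start by 46 − 3 = day 43.
For balance pass: localization (must start by day 27); cert submission (must start by day 35); patch build (must start by day 43). The most restrictive is day 27; with an 8-day duration, balance pass must start by day 19.
Asset creation feeds into balance pass (must start by day 19); so asset creation must finish by day 19 and therefore start by day 10.
So asset creation can start as early as day 5 and as late as day 10, giving 10 − 5 = 5 days of slack.

5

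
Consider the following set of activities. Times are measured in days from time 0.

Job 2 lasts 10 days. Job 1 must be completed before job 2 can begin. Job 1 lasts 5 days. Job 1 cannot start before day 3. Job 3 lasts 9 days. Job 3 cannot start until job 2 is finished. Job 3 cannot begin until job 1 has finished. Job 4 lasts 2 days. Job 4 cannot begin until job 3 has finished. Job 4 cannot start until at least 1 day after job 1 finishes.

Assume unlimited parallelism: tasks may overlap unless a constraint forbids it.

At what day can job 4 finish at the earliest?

29

Job 1 waits on its own release at day 3, so it starts at day 3 and finishes at 3 + 5 = day 8.
Job 2 cannot begin until job 1 (finishes day 8). It runs from day 8 to 8 + 10 = day 18.
Job 3 needs all of job 2 (finishes day 18); job 1 (finishes day 8). That puts its earliest start at day 18; it finishes at 18 + 9 = day 27.
For job 4: job 3 (finishes day 27); job 1 (finishes day 8, plus 1-day gap → day 9). Taking the maximum gives a start of day 27, and it finishes at 27 + 2 = day 29.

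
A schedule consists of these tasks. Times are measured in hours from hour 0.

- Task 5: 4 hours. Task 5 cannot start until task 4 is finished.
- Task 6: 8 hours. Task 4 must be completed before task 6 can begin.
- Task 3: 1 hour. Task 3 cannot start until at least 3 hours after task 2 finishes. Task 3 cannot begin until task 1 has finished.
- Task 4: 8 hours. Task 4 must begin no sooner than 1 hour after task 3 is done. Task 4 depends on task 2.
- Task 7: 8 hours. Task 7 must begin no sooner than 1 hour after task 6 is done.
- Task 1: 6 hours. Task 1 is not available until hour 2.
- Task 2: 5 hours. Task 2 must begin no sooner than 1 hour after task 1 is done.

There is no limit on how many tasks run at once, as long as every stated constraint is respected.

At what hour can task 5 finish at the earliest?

31

Task 1 waits on its own release at hour 2, so it starts at hour 2 and finishes at 2 + 6 = hour 8.
Task 2 cannot begin until task 1 (finishes hour 8, plus 1-hour gap → hour 9). It runs from hour 9 to 9 + 5 = hour 14.
Task 3 cannot start until task 2 (finishes hour 14, plus 3-hour gap → hour 17); task 1 (finishes hour 8). The controlling bound is hour 17, so task 3 finishes at 17 + 1 = hour 18.
For task 4: task 3 (finishes hour 18, plus 1-hour gap → hour 19); task 2 (finishes hour 14). Taking the maximum gives a start of hour 19, and it finishes at 19 + 8 = hour 27.
Task 5 cannot begin until task 4 (finishes hour 27). It runs from hour 27 to 27 + 4 = hour 31.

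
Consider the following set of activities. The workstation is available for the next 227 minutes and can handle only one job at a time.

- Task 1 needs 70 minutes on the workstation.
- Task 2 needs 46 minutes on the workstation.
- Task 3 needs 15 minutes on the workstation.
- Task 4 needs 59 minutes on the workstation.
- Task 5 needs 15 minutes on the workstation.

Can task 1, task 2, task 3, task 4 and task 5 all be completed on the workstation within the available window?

Yes

Running back to back, the jobs need 70 + 46 + 15 + 59 + 15 = 205 minutes on the workstation.
Since 205 ≤ 227, they fit within the window.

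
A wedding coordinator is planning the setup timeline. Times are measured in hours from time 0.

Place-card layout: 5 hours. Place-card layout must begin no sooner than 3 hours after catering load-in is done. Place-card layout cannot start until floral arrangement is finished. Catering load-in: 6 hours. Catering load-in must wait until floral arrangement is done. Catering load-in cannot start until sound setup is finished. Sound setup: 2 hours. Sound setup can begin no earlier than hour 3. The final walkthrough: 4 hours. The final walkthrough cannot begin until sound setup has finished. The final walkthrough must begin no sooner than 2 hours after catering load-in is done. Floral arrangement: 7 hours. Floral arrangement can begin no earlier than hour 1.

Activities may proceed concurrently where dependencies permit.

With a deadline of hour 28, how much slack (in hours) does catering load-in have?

After its own release at hour 3, sound setup can start at hour 3 and finishes at hour 5.
After its own release at hour 1, floral arrangement can start at hour 1 and finishes at hour 8.
For catering load-in: floral arrangement (finishes hour 8); sound setup (finishes hour 5). Taking the maximum gives a start of hour 8, and it finishes at 8 + 6 = hour 14.

Working backward from the deadline:
Place-card layout must finish by hour 28; it takes 5 hours, so it must start by 28 − 5 = hour 23.
Nothing follows the final walkthrough; the deadline of hour 28 is its only limit. It must start by 28 − 4 = hour 24.
Catering load-in must finish in time for place-card layout (must start by hour 23, minus 3-hour gap → hour 20); the final walkthrough (must start by hour 24, minus 2-hour gap → hour 22). The tightest is hour 20, so catering load-in must start by 20 − 6 = hour 14.
So catering load-in can start as early as hour 8 and as late as hour 14, giving 14 − 8 = 6 hours of slack.

6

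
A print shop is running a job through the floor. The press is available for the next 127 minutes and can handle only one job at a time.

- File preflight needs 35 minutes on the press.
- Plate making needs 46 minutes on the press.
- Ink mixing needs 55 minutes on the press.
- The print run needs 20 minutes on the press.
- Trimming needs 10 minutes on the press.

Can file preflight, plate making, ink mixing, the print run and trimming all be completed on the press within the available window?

No

Running back to back, the jobs need 35 + 46 + 55 + 20 + 10 = 166 minutes on the press.
Since 166 > 127, they cannot all fit.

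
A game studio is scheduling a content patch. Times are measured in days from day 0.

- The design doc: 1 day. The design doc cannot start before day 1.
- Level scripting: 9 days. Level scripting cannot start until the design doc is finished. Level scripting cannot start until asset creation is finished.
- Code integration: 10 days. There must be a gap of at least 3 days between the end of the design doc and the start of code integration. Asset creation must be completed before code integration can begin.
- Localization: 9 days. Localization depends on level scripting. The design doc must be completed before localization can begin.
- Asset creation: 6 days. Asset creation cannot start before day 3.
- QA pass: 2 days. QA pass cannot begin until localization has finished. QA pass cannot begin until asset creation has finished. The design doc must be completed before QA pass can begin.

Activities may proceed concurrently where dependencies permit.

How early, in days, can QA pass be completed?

29

Asset creation waits on its own release at day 3, so it starts at day 3 and finishes at 3 + 6 = day 9.
After its own release at day 1, the design doc can start at day 1 and finishes at day 2.
Level scripting cannot start until the design doc (finishes day 2); asset creation (finishes day 9). The controlling bound is day 9, so level scripting finishes at 9 + 9 = day 18.
Localization has to wait for level scripting (finishes day 18); the design doc (finishes day 2). The latest of these is day 18, so localization runs day 18 to 18 + 9 = day 27.
QA pass needs all of localization (finishes day 27); asset creation (finishes day 9); the design doc (finishes day 2). That puts its earliest start at day 27; it finishes at 27 + 2 = day 29.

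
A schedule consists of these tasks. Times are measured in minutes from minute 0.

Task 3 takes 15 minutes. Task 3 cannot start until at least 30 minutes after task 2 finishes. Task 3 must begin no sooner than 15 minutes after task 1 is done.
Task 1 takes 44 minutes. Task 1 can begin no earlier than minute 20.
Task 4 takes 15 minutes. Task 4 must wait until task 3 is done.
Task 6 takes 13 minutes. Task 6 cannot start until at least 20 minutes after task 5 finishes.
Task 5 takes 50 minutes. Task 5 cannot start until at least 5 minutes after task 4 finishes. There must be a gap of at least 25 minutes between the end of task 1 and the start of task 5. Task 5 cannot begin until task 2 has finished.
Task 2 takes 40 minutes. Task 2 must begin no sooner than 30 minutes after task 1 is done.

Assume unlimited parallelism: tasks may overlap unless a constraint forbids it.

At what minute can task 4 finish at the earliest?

Task 1 cannot begin until its own release at minute 20. It runs from minute 20 to 20 + 44 = minute 64.
Task 2 waits on task 1 (finishes minute 64, plus 30-minute gap → minute 94), so it starts at minute 94 and finishes at 94 + 40 = minute 134.
For task 3: task 2 (finishes minute 134, plus 30-minute gap → minute 164); task 1 (finishes minute 64, plus 15-minute gap → minute 79). Taking the maximum gives a start of minute 164, and it finishes at 164 + 15 = minute 179.
Task 4 cannot begin until task 3 (finishes minute 179). It runs from minute 179 to 179 + 15 = minute 194.

194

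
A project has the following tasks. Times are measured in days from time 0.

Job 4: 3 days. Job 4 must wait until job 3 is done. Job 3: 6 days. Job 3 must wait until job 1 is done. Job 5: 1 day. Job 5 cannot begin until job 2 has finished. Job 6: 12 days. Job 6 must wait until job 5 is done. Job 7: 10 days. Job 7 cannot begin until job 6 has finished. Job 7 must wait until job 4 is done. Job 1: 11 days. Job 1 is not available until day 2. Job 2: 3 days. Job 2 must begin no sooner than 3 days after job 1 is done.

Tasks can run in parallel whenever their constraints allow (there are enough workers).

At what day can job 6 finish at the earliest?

32

Job 1 cannot begin until its own release at day 2. It runs from day 2 to 2 + 11 = day 13.
Job 2 waits on job 1 (finishes day 13, plus 3-day gap → day 16), so it starts at day 16 and finishes at 16 + 3 = day 19.
After job 2 (finishes day 19), job 5 can start at day 19 and finishes at day 20.
After job 5 (finishes day 20), job 6 can start at day 20 and finishes at day 32.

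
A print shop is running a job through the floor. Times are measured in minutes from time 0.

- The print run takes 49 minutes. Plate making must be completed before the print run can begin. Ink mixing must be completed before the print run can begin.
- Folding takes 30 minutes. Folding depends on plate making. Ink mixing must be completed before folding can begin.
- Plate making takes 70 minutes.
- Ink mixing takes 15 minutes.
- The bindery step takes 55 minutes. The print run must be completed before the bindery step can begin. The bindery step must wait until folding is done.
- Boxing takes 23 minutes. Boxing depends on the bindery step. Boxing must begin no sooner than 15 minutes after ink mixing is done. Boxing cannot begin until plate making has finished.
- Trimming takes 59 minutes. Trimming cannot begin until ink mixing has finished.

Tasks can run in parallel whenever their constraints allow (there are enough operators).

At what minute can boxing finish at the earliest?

Ink mixing has no prerequisites, so it starts at minute 0 and finishes at minute 15.
Plate making can start immediately at minute 0; it finishes at minute 70.
Folding cannot start until plate making (finishes minute 70); ink mixing (finishes minute 15). The controlling bound is minute 70, so folding finishes at 70 + 30 = minute 100.
For the print run: plate making (finishes minute 70); ink mixing (finishes minute 15). Taking the maximum gives a start of minute 70, and it finishes at 70 + 49 = minute 119.
The bindery step needs all of the print run (finishes minute 119); folding (finishes minute 100). That puts its earliest start at minute 119; it finishes at 119 + 55 = minute 174.
Boxing cannot start until the bindery step (finishes minute 174); ink mixing (finishes minute 15, plus 15-minute gap → minute 30); plate making (finishes minute 70). The controlling bound is minute 174, so boxing finishes at 174 + 23 = minute 197.

197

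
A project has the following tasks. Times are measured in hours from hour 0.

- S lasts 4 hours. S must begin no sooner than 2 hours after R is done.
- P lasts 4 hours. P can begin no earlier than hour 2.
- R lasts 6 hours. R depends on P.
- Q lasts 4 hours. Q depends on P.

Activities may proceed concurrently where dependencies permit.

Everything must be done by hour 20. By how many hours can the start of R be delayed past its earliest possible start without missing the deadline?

2

After its own release at hour 2, P can start at hour 2 and finishes at hour 6.
R cannot begin until P (finishes hour 6). It runs from hour 6 to 6 + 6 = hour 12.

Working backward from the deadline:
To finish by hour 20, S (duration 4) must start no later than hour 16.
Since S (must start by hour 16, minus 2-hour gap → hour 14) depends on it, R must finish by hour 14. Backing off its 6-hour duration gives a latest start of hour 8.
So R can start as early as hour 6 and as late as hour 8, giving 8 − 6 = 2 hours of slack.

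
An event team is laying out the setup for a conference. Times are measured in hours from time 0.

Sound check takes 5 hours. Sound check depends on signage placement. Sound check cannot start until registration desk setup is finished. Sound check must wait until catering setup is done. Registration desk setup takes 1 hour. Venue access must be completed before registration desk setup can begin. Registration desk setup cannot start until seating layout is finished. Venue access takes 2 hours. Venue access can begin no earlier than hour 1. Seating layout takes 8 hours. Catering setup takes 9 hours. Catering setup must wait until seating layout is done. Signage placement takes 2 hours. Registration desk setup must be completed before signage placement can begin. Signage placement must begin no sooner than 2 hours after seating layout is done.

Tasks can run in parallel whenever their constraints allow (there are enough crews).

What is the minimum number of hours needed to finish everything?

Nothing blocks seating layout, so it runs from hour 0 to hour 8.
Catering setup waits on seating layout (finishes hour 8), so it starts at hour 8 and finishes at 8 + 9 = hour 17.
After its own release at hour 1, venue access can start at hour 1 and finishes at hour 3.
Registration desk setup needs all of venue access (finishes hour 3); seating layout (finishes hour 8). That puts its earliest start at hour 8; it finishes at 8 + 1 = hour 9.
Signage placement needs all of registration desk setup (finishes hour 9); seating layout (finishes hour 8, plus 2-hour gap → hour 10). That puts its earliest start at hour 10; it finishes at 10 + 2 = hour 12.
Sound check has to wait for signage placement (finishes hour 12); registration desk setup (finishes hour 9); catering setup (finishes hour 17). The latest of these is hour 17, so sound check runs hour 17 to 17 + 5 = hour 22.
All tasks are finished once the last one completes. Finish times: Venue access at 3, Seating layout at 8, Registration desk setup at 9, Signage placement at 12, Catering setup at 17, Sound check at 22. The latest is hour 22.

22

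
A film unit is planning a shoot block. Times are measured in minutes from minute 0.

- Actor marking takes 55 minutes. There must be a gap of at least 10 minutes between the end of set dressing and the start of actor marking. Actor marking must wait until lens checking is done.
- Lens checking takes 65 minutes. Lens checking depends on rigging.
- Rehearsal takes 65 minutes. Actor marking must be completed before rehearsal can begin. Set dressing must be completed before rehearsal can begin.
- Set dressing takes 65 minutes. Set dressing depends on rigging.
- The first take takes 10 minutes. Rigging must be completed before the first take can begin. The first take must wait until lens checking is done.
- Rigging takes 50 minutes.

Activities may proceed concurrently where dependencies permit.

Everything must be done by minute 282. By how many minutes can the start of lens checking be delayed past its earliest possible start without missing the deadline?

Nothing blocks rigging, so it runs from minute 0 to minute 50.
Lens checking cannot begin until rigging (finishes minute 50). It runs from minute 50 to 50 + 65 = minute 115.

Working backward from the deadline:
Nothing follows rehearsal; the deadline of minute 282 is its only limit. It must start by 282 − 65 = minute 217.
Actor marking has to be done before rehearsal (must start by minute 217). That means finishing by minute 217, i.e. starting by 217 − 55 = minute 162.
Nothing follows the first take; the deadline of minute 282 is its only limit. It must start by 282 − 10 = minute 272.
For lens checking: actor marking (must start by minute 162); the first take (must start by minute 272). The most restrictive is minute 162; with a 65-minute duration, lens checking must start by minute 97.
So lens checking can start as early as minute 50 and as late as minute 97, giving 97 − 50 = 47 minutes of slack.

47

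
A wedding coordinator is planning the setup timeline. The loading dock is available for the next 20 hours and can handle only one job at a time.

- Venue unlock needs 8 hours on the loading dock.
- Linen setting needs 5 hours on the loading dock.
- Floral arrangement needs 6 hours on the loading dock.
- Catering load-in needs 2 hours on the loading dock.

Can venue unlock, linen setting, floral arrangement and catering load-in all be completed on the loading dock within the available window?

Running back to back, the jobs need 8 + 5 + 6 + 2 = 21 hours on the loading dock.
Since 21 > 20, they cannot all fit.

No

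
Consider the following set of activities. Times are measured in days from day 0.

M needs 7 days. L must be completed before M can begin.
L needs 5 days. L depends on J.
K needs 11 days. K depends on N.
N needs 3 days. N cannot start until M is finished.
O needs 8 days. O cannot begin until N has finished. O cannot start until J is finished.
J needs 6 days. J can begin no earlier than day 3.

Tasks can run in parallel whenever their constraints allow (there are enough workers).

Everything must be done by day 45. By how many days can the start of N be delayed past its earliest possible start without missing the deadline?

J cannot begin until its own release at day 3. It runs from day 3 to 3 + 6 = day 9.
L cannot begin until J (finishes day 9). It runs from day 9 to 9 + 5 = day 14.
After L (finishes day 14), M can start at day 14 and finishes at day 21.
N cannot begin until M (finishes day 21). It runs from day 21 to 21 + 3 = day 24.

Working backward from the deadline:
K must finish by day 45; it takes 11 days, so it must start by 45 − 11 = day 34.
O has no dependents, so it just needs to finish by day 45. Starting by 45 − 8 = day 37 achieves that.
N must finish in time for K (must start by day 34); O (must start by day 37). The tightest is day 34, so N must start by 34 − 3 = day 31.
So N can start as early as day 21 and as late as day 31, giving 31 − 21 = 10 days of slack.

10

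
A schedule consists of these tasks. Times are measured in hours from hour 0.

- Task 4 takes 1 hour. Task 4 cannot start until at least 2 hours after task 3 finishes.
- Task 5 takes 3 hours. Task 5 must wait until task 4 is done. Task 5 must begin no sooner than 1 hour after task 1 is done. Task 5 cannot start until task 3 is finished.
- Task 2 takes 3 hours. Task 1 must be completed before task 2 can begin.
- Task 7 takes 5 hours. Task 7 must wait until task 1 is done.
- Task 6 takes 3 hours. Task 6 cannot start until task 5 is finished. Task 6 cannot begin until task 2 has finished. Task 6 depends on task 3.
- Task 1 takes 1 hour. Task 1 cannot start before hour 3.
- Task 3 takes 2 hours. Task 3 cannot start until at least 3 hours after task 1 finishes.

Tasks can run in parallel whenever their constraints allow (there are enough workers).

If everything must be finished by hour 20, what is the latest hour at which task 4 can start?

13

Task 6 has no dependents, so it just needs to finish by hour 20. Starting by 20 − 3 = hour 17 achieves that.
Task 5 feeds into task 6 (must start by hour 17); so task 5 must finish by hour 17 and therefore start by hour 14.
Task 4 must finish before task 5 (must start by hour 14). With a 1-hour duration, task 4 must start by 14 − 1 = hour 13.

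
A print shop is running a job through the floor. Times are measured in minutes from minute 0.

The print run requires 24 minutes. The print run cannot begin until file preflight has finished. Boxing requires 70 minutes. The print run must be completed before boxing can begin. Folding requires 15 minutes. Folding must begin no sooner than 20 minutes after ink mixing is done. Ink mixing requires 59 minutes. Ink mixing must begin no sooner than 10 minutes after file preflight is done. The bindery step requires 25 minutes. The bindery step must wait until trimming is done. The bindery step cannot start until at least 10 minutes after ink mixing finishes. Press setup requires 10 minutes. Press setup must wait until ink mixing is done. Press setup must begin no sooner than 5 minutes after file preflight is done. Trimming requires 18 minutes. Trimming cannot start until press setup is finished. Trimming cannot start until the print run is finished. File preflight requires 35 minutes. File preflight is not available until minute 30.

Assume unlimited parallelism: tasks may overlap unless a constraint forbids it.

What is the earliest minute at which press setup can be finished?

144

File preflight waits on its own release at minute 30, so it starts at minute 30 and finishes at 30 + 35 = minute 65.
Ink mixing waits on file preflight (finishes minute 65, plus 10-minute gap → minute 75), so it starts at minute 75 and finishes at 75 + 59 = minute 134.
Press setup needs all of ink mixing (finishes minute 134); file preflight (finishes minute 65, plus 5-minute gap → minute 70). That puts its earliest start at minute 134; it finishes at 134 + 10 = minute 144.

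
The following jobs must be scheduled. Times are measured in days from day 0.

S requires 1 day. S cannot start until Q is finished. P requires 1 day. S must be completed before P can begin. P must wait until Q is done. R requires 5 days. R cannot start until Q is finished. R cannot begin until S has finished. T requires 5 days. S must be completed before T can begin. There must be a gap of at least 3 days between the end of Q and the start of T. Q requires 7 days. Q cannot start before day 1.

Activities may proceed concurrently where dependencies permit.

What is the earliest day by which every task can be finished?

16

Q waits on its own release at day 1, so it starts at day 1 and finishes at 1 + 7 = day 8.
After Q (finishes day 8), S can start at day 8 and finishes at day 9.
For T: S (finishes day 9); Q (finishes day 8, plus 3-day gap → day 11). Taking the maximum gives a start of day 11, and it finishes at 11 + 5 = day 16.
R has to wait for Q (finishes day 8); S (finishes day 9). The latest of these is day 9, so R runs day 9 to 9 + 5 = day 14.
For P: S (finishes day 9); Q (finishes day 8). Taking the maximum gives a start of day 9, and it finishes at 9 + 1 = day 10.
All tasks are finished once the last one completes. Finish times: P at 10, Q at 8, R at 14, S at 9, T at 16. The latest is day 16.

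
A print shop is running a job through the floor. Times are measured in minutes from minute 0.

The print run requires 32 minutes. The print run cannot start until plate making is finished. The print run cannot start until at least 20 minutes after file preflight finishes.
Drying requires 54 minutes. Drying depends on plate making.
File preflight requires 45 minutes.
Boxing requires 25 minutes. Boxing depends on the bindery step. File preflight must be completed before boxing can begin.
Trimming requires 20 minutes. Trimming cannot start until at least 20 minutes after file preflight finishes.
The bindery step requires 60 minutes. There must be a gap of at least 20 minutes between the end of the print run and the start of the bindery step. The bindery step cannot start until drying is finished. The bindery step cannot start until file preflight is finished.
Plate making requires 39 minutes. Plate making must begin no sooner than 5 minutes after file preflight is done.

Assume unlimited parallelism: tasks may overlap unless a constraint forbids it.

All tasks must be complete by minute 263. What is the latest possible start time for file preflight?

35

Boxing must finish by minute 263; it takes 25 minutes, so it must start by 263 − 25 = minute 238.
The bindery step must finish before boxing (must start by minute 238). With a 60-minute duration, the bindery step must start by 238 − 60 = minute 178.
The print run has to be done before the bindery step (must start by minute 178, minus 20-minute gap → minute 158). That means finishing by minute 158, i.e. starting by 158 − 32 = minute 126.
Since the bindery step (must start by minute 178) depends on it, drying must finish by minute 178. Backing off its 54-minute duration gives a latest start of minute 124.
Plate making must finish in time for the print run (must start by minute 126); drying (must start by minute 124). The tightest is minute 124, so plate making must start by 124 − 39 = minute 85.
Nothing follows trimming; the deadline of minute 263 is its only limit. It must start by 263 − 20 = minute 243.
File preflight must finish in time for plate making (must start by minute 85, minus 5-minute gap → minute 80); the print run (must start by minute 126, minus 20-minute gap → minute 106); trimming (must start by minute 243, minus 20-minute gap → minute 223); the bindery step (must start by minute 178); boxing (must start by minute 238). The tightest is minute 80, so file preflight must start by 80 − 45 = minute 35.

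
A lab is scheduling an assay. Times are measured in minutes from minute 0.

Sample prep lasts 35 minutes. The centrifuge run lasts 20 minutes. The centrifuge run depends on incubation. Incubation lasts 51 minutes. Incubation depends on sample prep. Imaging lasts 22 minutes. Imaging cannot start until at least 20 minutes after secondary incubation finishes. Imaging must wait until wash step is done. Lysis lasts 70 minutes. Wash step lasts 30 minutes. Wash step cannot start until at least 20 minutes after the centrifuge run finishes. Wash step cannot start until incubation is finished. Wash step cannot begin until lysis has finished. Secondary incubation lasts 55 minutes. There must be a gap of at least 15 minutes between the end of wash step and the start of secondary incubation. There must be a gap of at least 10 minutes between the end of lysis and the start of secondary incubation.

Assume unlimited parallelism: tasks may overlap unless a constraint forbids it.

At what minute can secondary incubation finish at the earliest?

226

Lysis has no prerequisites, so it starts at minute 0 and finishes at minute 70.
Sample prep can start immediately at minute 0; it finishes at minute 35.
After sample prep (finishes minute 35), incubation can start at minute 35 and finishes at minute 86.
After incubation (finishes minute 86), the centrifuge run can start at minute 86 and finishes at minute 106.
Wash step has to wait for the centrifuge run (finishes minute 106, plus 20-minute gap → minute 126); incubation (finishes minute 86); lysis (finishes minute 70). The latest of these is minute 126, so wash step runs minute 126 to 126 + 30 = minute 156.
Secondary incubation has to wait for wash step (finishes minute 156, plus 15-minute gap → minute 171); lysis (finishes minute 70, plus 10-minute gap → minute 80). The latest of these is minute 171, so secondary incubation runs minute 171 to 171 + 55 = minute 226.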